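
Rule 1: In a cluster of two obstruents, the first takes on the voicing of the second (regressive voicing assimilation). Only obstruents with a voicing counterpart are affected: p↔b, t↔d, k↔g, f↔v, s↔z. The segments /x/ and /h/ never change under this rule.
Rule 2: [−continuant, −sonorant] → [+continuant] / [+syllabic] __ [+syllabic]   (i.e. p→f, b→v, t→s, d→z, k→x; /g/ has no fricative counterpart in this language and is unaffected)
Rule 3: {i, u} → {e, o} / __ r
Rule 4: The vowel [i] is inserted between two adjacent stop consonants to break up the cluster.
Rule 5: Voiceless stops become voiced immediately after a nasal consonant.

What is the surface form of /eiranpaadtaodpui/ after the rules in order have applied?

Rule 1 (regressive voicing assimilation): /d/ precedes the voiceless obstruent /t/, so it devoices to [t] by assimilation. /d/ precedes the voiceless obstruent /p/, so it devoices to [t] by assimilation. /eiranpaadtaodpui/ → eiranpaattaotpui.
Rule 2 (intervocalic spirantization): no segment meets the environment; /eiranpaattaotpui/ is unchanged.
Rule 3 (pre-rhotic lowering): /i/ is a high vowel immediately before /r/, so it lowers to [e]. /eiranpaattaotpui/ → eeranpaattaotpui.
Rule 4 (stop-cluster i-epenthesis): /t/ and /t/ form a stop–stop cluster, so [i] is inserted between them. /t/ and /p/ form a stop–stop cluster, so [i] is inserted between them. /eeranpaattaotpui/ → eeranpaatitaotipui.
Rule 5 (post-nasal voicing): /p/ is a voiceless stop immediately after the nasal /n/, so it voices to [b]. /eeranpaatitaotipui/ → eeranbaatitaotipui.

eeranbaatitaotipui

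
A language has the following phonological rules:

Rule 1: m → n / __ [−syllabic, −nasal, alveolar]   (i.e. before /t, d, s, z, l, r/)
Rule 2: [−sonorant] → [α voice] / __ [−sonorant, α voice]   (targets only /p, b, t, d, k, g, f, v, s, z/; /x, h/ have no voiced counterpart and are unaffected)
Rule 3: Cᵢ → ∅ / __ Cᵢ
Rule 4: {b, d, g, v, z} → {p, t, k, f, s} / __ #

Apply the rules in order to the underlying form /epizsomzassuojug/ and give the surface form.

Rule 1 (nasal place assimilation): /m/ precedes the alveolar consonant /z/, so it assimilates in place to [n]. /epizsomzassuojug/ → epizsonzassuojug.
Rule 2 (regressive voicing assimilation): /z/ precedes the voiceless obstruent /s/, so it devoices to [s] by assimilation. /epizsonzassuojug/ → epissonzassuojug.
Rule 3 (degemination): /ss/ is a geminate; the first /s/ deletes. /ss/ is a geminate; the first /s/ deletes. /epissonzassuojug/ → episonzasuojug.
Rule 4 (final devoicing): /g/ is a voiced obstruent in word-final position, so it devoices to [k]. /episonzasuojug/ → episonzasuojuk.

episonzasuojuk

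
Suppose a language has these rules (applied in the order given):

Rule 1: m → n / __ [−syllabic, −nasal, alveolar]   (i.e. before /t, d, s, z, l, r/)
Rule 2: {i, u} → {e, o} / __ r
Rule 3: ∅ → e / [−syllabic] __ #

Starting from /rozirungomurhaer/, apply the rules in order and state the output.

Rule 1 (nasal place assimilation): no segment meets the environment; /rozirungomurhaer/ is unchanged.
Rule 2 (pre-rhotic lowering): /i/ is a high vowel immediately before /r/, so it lowers to [e]. /u/ is a high vowel immediately before /r/, so it lowers to [o]. /rozirungomurhaer/ → rozerungomorhaer.
Rule 3 (final e-epenthesis): the form ends in the consonant /r/, so [e] is inserted word-finally. /rozerungomorhaer/ → rozerungomorhaere.

rozerungomorhaere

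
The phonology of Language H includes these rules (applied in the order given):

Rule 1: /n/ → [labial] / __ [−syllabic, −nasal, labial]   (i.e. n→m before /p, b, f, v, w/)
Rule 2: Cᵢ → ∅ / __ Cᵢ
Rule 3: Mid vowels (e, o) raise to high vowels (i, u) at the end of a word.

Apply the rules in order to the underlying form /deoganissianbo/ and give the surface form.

deoganisiambu

Rule 1 (nasal place assimilation): /n/ precedes the labial consonant /b/, so it assimilates in place to [m]. /deoganissianbo/ → deoganissiambo.
Rule 2 (degemination): /ss/ is a geminate; the first /s/ deletes. /deoganissiambo/ → deoganisiambo.
Rule 3 (final vowel raising): /o/ is a mid vowel in word-final position, so it raises to [u]. /deoganisiambo/ → deoganisiambu.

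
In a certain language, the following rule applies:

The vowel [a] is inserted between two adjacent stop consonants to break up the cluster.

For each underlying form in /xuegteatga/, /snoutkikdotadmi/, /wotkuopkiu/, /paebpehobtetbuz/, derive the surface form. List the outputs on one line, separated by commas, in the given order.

xuegateataga, snoutakikadotadmi, wotakuopakiu, paebapehobatetabuz

/xuegteatga/: /g/ and /t/ form a stop–stop cluster, so [a] is inserted between them. /t/ and /g/ form a stop–stop cluster, so [a] is inserted between them. → [xuegateataga].
/snoutkikdotadmi/: /t/ and /k/ form a stop–stop cluster, so [a] is inserted between them. /k/ and /d/ form a stop–stop cluster, so [a] is inserted between them. → [snoutakikadotadmi].
/wotkuopkiu/: /t/ and /k/ form a stop–stop cluster, so [a] is inserted between them. /p/ and /k/ form a stop–stop cluster, so [a] is inserted between them. → [wotakuopakiu].
/paebpehobtetbuz/: /b/ and /p/ form a stop–stop cluster, so [a] is inserted between them. /b/ and /t/ form a stop–stop cluster, so [a] is inserted between them. /t/ and /b/ form a stop–stop cluster, so [a] is inserted between them. → [paebapehobatetabuz].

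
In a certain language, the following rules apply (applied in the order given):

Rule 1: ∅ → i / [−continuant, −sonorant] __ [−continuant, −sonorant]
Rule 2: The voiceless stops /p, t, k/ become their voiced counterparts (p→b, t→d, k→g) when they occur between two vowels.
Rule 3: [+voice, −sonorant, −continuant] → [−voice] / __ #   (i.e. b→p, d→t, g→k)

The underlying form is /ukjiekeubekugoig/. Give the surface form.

Rule 1 (stop-cluster i-epenthesis): no segment meets the environment; /ukjiekeubekugoig/ is unchanged.
Rule 2 (intervocalic voicing): /k/ is a voiceless stop between vowels /e/ and /e/, so it voices to [g]. /k/ is a voiceless stop between vowels /e/ and /u/, so it voices to [g]. /ukjiekeubekugoig/ → ukjiegeubegugoig.
Rule 3 (final devoicing): /g/ is a voiced stop in word-final position, so it devoices to [k]. /ukjiegeubegugoig/ → ukjiegeubegugoik.

ukjiegeubegugoik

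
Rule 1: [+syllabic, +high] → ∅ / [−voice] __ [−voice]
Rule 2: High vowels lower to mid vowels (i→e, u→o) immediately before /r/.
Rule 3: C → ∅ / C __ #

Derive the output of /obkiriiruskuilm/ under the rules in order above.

obkerieruskuil

Rule 1 (high vowel syncope): no segment meets the environment; /obkiriiruskuilm/ is unchanged.
Rule 2 (pre-rhotic lowering): /i/ is a high vowel immediately before /r/, so it lowers to [e]. /i/ is a high vowel immediately before /r/, so it lowers to [e]. /obkiriiruskuilm/ → obkerieruskuilm.
Rule 3 (final cluster simplification): /m/ is the second consonant of a word-final cluster /lm/, so it deletes. /obkerieruskuilm/ → obkerieruskuil.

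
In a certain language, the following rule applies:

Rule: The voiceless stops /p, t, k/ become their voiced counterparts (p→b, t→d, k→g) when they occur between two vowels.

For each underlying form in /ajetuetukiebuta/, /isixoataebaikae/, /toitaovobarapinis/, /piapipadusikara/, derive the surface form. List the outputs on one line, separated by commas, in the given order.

/ajetuetukiebuta/: /t/ is a voiceless stop between vowels /e/ and /u/, so it voices to [d]. /t/ is a voiceless stop between vowels /e/ and /u/, so it voices to [d]. /k/ is a voiceless stop between vowels /u/ and /i/, so it voices to [g]. /t/ is a voiceless stop between vowels /u/ and /a/, so it voices to [d]. → [ajeduedugiebuda].
/isixoataebaikae/: /t/ is a voiceless stop between vowels /a/ and /a/, so it voices to [d]. /k/ is a voiceless stop between vowels /i/ and /a/, so it voices to [g]. → [isixoadaebaigae].
/toitaovobarapinis/: /t/ is a voiceless stop between vowels /i/ and /a/, so it voices to [d]. /p/ is a voiceless stop between vowels /a/ and /i/, so it voices to [b]. → [toidaovobarabinis].
/piapipadusikara/: /p/ is a voiceless stop between vowels /a/ and /i/, so it voices to [b]. /p/ is a voiceless stop between vowels /i/ and /a/, so it voices to [b]. /k/ is a voiceless stop between vowels /i/ and /a/, so it voices to [g]. → [piabibadusigara].

ajeduedugiebuda, isixoadaebaigae, toidaovobarabinis, piabibadusigara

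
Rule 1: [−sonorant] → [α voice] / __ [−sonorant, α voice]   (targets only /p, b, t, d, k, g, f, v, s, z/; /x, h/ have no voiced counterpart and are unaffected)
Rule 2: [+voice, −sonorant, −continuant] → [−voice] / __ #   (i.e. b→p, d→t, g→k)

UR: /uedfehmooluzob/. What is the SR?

uetfehmooluzop

Rule 1 (regressive voicing assimilation): /d/ precedes the voiceless obstruent /f/, so it devoices to [t] by assimilation. /uedfehmooluzob/ → uetfehmooluzob.
Rule 2 (final devoicing): /b/ is a voiced stop in word-final position, so it devoices to [p]. /uetfehmooluzob/ → uetfehmooluzop.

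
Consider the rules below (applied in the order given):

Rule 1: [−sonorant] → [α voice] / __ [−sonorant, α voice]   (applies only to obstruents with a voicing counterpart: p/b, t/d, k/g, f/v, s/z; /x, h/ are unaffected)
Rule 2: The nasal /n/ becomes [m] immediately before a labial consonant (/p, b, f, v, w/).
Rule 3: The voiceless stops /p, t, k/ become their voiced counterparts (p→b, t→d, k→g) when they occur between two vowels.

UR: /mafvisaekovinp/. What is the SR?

Rule 1 (regressive voicing assimilation): /f/ precedes the voiced obstruent /v/, so it voices to [v] by assimilation. /mafvisaekovinp/ → mavvisaekovinp.
Rule 2 (nasal place assimilation): /n/ precedes the labial consonant /p/, so it assimilates in place to [m]. /mavvisaekovinp/ → mavvisaekovimp.
Rule 3 (intervocalic voicing): /k/ is a voiceless stop between vowels /e/ and /o/, so it voices to [g]. /mavvisaekovimp/ → mavvisaegovimp.

mavvisaegovimp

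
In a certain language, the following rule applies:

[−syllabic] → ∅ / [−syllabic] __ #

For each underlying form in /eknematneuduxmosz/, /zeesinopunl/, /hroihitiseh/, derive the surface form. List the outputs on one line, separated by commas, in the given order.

/eknematneuduxmosz/: /z/ is the second consonant of a word-final cluster /sz/, so it deletes. → [eknematneuduxmos].
/zeesinopunl/: /l/ is the second consonant of a word-final cluster /nl/, so it deletes. → [zeesinopun].
/hroihitiseh/: the rule's environment is not met; surfaces unchanged as [hroihitiseh].

eknematneuduxmos, zeesinopun, hroihitiseh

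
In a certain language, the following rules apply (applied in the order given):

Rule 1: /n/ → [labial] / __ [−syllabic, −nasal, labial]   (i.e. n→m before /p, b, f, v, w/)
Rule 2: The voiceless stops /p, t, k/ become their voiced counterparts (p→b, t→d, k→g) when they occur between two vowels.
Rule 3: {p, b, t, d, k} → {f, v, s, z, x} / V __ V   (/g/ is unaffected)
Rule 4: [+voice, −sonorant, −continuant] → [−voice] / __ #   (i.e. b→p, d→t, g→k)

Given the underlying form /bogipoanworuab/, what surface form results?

bogivoamworuap

Rule 1 (nasal place assimilation): /n/ precedes the labial consonant /w/, so it assimilates in place to [m]. /bogipoanworuab/ → bogipoamworuab.
Rule 2 (intervocalic voicing): /p/ is a voiceless stop between vowels /i/ and /o/, so it voices to [b]. /bogipoamworuab/ → bogiboamworuab.
Rule 3 (intervocalic spirantization): /b/ is a stop between vowels /i/ and /o/, so it spirantizes to the fricative [v]. /bogiboamworuab/ → bogivoamworuab.
Rule 4 (final devoicing): /b/ is a voiced stop in word-final position, so it devoices to [p]. /bogivoamworuab/ → bogivoamworuap.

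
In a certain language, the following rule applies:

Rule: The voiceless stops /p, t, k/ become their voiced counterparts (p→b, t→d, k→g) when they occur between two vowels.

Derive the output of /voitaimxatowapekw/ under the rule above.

voidaimxadowabekw

Scanning /voitaimxatowapekw/: /t/ is a voiceless stop between vowels /i/ and /a/, so it voices to [d]; /t/ is a voiceless stop between vowels /a/ and /o/, so it voices to [d]; /p/ is a voiceless stop between vowels /a/ and /e/, so it voices to [b]; /k/ at position 16 is not in the conditioning environment.
Result: [voidaimxadowabekw].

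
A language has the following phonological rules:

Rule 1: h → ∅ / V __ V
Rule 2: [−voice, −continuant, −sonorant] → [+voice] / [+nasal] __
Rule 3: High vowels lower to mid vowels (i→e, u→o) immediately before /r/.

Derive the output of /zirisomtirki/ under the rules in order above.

zerisomderki

Rule 1 (intervocalic h-deletion): no segment meets the environment; /zirisomtirki/ is unchanged.
Rule 2 (post-nasal voicing): /t/ is a voiceless stop immediately after the nasal /m/, so it voices to [d]. /zirisomtirki/ → zirisomdirki.
Rule 3 (pre-rhotic lowering): /i/ is a high vowel immediately before /r/, so it lowers to [e]. /i/ is a high vowel immediately before /r/, so it lowers to [e]. /zirisomdirki/ → zerisomderki.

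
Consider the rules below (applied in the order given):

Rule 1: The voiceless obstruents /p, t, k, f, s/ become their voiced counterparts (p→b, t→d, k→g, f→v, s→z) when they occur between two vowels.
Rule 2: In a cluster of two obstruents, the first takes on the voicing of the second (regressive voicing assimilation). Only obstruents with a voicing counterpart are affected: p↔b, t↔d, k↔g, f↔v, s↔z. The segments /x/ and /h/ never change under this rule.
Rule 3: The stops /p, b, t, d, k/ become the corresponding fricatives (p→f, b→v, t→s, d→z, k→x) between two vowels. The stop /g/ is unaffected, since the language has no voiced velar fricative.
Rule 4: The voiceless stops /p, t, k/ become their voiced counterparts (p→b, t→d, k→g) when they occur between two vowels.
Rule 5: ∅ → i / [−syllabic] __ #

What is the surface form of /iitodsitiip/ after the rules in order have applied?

Rule 1 (intervocalic voicing): /t/ is a voiceless obstruent between vowels /i/ and /o/, so it voices to [d]. /t/ is a voiceless obstruent between vowels /i/ and /i/, so it voices to [d]. /iitodsitiip/ → iidodsidiip.
Rule 2 (regressive voicing assimilation): /d/ precedes the voiceless obstruent /s/, so it devoices to [t] by assimilation. /iidodsidiip/ → iidotsidiip.
Rule 3 (intervocalic spirantization): /d/ is a stop between vowels /i/ and /o/, so it spirantizes to the fricative [z]. /d/ is a stop between vowels /i/ and /i/, so it spirantizes to the fricative [z]. /iidotsidiip/ → iizotsiziip.
Rule 4 (intervocalic voicing): no segment meets the environment; /iizotsiziip/ is unchanged.
Rule 5 (final i-epenthesis): the form ends in the consonant /p/, so [i] is inserted word-finally. /iizotsiziip/ → iizotsiziipi.

iizotsiziipi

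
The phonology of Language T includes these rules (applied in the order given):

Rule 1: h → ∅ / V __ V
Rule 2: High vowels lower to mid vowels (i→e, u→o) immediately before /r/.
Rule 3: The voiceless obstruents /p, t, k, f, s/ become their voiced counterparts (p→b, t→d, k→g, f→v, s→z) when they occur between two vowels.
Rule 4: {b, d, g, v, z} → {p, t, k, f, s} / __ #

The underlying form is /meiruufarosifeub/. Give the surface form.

Rule 1 (intervocalic h-deletion): no segment meets the environment; /meiruufarosifeub/ is unchanged.
Rule 2 (pre-rhotic lowering): /i/ is a high vowel immediately before /r/, so it lowers to [e]. /meiruufarosifeub/ → meeruufarosifeub.
Rule 3 (intervocalic voicing): /f/ is a voiceless obstruent between vowels /u/ and /a/, so it voices to [v]. /s/ is a voiceless obstruent between vowels /o/ and /i/, so it voices to [z]. /f/ is a voiceless obstruent between vowels /i/ and /e/, so it voices to [v]. /meeruufarosifeub/ → meeruuvaroziveub.
Rule 4 (final devoicing): /b/ is a voiced obstruent in word-final position, so it devoices to [p]. /meeruuvaroziveub/ → meeruuvaroziveup.

meeruuvaroziveup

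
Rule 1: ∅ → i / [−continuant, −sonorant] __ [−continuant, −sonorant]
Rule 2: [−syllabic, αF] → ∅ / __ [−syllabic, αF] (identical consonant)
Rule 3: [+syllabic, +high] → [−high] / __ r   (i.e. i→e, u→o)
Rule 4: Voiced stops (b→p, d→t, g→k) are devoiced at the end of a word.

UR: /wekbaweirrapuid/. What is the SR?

Rule 1 (stop-cluster i-epenthesis): /k/ and /b/ form a stop–stop cluster, so [i] is inserted between them. /wekbaweirrapuid/ → wekibaweirrapuid.
Rule 2 (degemination): /rr/ is a geminate; the first /r/ deletes. /wekibaweirrapuid/ → wekibaweirapuid.
Rule 3 (pre-rhotic lowering): /i/ is a high vowel immediately before /r/, so it lowers to [e]. /wekibaweirapuid/ → wekibaweerapuid.
Rule 4 (final devoicing): /d/ is a voiced stop in word-final position, so it devoices to [t]. /wekibaweerapuid/ → wekibaweerapuit.

wekibaweerapuit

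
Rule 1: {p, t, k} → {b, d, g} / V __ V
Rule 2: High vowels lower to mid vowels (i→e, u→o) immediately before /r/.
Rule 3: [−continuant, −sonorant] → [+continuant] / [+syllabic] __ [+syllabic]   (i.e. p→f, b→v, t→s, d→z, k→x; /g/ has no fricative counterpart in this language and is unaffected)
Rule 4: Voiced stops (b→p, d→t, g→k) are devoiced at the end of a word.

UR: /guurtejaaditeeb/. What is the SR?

Rule 1 (intervocalic voicing): /t/ is a voiceless stop between vowels /i/ and /e/, so it voices to [d]. /guurtejaaditeeb/ → guurtejaadideeb.
Rule 2 (pre-rhotic lowering): /u/ is a high vowel immediately before /r/, so it lowers to [o]. /guurtejaadideeb/ → guortejaadideeb.
Rule 3 (intervocalic spirantization): /d/ is a stop between vowels /a/ and /i/, so it spirantizes to the fricative [z]. /d/ is a stop between vowels /i/ and /e/, so it spirantizes to the fricative [z]. /guortejaadideeb/ → guortejaazizeeb.
Rule 4 (final devoicing): /b/ is a voiced stop in word-final position, so it devoices to [p]. /guortejaazizeeb/ → guortejaazizeep.

guortejaazizeep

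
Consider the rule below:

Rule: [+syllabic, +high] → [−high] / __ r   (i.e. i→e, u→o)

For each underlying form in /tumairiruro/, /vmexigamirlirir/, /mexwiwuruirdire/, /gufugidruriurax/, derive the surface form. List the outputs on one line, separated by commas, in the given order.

/tumairiruro/: /i/ is a high vowel immediately before /r/, so it lowers to [e]. /i/ is a high vowel immediately before /r/, so it lowers to [e]. /u/ is a high vowel immediately before /r/, so it lowers to [o]. → [tumaereroro].
/vmexigamirlirir/: /i/ is a high vowel immediately before /r/, so it lowers to [e]. /i/ is a high vowel immediately before /r/, so it lowers to [e]. /i/ is a high vowel immediately before /r/, so it lowers to [e]. → [vmexigamerlerer].
/mexwiwuruirdire/: /u/ is a high vowel immediately before /r/, so it lowers to [o]. /i/ is a high vowel immediately before /r/, so it lowers to [e]. /i/ is a high vowel immediately before /r/, so it lowers to [e]. → [mexwiworuerdere].
/gufugidruriurax/: /u/ is a high vowel immediately before /r/, so it lowers to [o]. /u/ is a high vowel immediately before /r/, so it lowers to [o]. → [gufugidroriorax].

tumaereroro, vmexigamerlerer, mexwiworuerdere, gufugidroriorax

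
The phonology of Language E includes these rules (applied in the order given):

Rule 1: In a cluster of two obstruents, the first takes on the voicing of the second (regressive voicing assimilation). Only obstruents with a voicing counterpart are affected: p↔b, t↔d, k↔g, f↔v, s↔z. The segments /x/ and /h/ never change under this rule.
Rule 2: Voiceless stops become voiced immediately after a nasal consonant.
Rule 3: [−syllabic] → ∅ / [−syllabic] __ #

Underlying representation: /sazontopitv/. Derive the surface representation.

Rule 1 (regressive voicing assimilation): /t/ precedes the voiced obstruent /v/, so it voices to [d] by assimilation. /sazontopitv/ → sazontopidv.
Rule 2 (post-nasal voicing): /t/ is a voiceless stop immediately after the nasal /n/, so it voices to [d]. /sazontopidv/ → sazondopidv.
Rule 3 (final cluster simplification): /v/ is the second consonant of a word-final cluster /dv/, so it deletes. /sazondopidv/ → sazondopid.

sazondopid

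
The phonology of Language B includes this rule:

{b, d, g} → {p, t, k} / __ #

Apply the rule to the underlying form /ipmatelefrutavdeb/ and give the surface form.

Scanning /ipmatelefrutavdeb/: /d/ at position 15 is not in the conditioning environment; /b/ is a voiced stop in word-final position, so it devoices to [p].
Result: [ipmatelefrutavdep].

ipmatelefrutavdep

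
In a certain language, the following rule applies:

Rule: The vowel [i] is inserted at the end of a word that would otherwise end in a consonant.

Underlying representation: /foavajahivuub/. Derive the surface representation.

foavajahivuubi

the form ends in the consonant /b/, so [i] is inserted word-finally.
Surface form: [foavajahivuubi].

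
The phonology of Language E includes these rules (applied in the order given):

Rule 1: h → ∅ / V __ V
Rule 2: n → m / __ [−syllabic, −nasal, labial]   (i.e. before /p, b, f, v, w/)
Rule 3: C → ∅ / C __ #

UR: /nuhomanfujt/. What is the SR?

nuomamfuj

Rule 1 (intervocalic h-deletion): /h/ occurs between vowels /u/ and /o/, so it deletes. /nuhomanfujt/ → nuomanfujt.
Rule 2 (nasal place assimilation): /n/ precedes the labial consonant /f/, so it assimilates in place to [m]. /nuomanfujt/ → nuomamfujt.
Rule 3 (final cluster simplification): /t/ is the second consonant of a word-final cluster /jt/, so it deletes. /nuomamfujt/ → nuomamfuj.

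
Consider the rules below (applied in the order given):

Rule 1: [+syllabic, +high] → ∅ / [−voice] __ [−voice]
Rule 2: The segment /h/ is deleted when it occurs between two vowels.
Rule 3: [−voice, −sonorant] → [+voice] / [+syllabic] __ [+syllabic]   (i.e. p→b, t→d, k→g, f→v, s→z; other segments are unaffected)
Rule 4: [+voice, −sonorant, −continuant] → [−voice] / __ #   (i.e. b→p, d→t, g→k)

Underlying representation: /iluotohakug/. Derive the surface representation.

Rule 1 (high vowel syncope): no segment meets the environment; /iluotohakug/ is unchanged.
Rule 2 (intervocalic h-deletion): /h/ occurs between vowels /o/ and /a/, so it deletes. /iluotohakug/ → iluotoakug.
Rule 3 (intervocalic voicing): /t/ is a voiceless obstruent between vowels /o/ and /o/, so it voices to [d]. /k/ is a voiceless obstruent between vowels /a/ and /u/, so it voices to [g]. /iluotoakug/ → iluodoagug.
Rule 4 (final devoicing): /g/ is a voiced stop in word-final position, so it devoices to [k]. /iluodoagug/ → iluodoaguk.

iluodoaguk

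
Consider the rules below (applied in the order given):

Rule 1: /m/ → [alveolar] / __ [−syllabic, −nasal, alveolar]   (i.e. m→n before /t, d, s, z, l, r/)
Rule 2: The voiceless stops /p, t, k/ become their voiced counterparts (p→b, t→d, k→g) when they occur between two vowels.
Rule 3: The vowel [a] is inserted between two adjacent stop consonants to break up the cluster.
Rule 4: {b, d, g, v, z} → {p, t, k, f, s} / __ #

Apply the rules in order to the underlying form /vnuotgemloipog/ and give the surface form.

Rule 1 (nasal place assimilation): /m/ precedes the alveolar consonant /l/, so it assimilates in place to [n]. /vnuotgemloipog/ → vnuotgenloipog.
Rule 2 (intervocalic voicing): /p/ is a voiceless stop between vowels /i/ and /o/, so it voices to [b]. /vnuotgenloipog/ → vnuotgenloibog.
Rule 3 (stop-cluster a-epenthesis): /t/ and /g/ form a stop–stop cluster, so [a] is inserted between them. /vnuotgenloibog/ → vnuotagenloibog.
Rule 4 (final devoicing): /g/ is a voiced obstruent in word-final position, so it devoices to [k]. /vnuotagenloibog/ → vnuotagenloibok.

vnuotagenloibok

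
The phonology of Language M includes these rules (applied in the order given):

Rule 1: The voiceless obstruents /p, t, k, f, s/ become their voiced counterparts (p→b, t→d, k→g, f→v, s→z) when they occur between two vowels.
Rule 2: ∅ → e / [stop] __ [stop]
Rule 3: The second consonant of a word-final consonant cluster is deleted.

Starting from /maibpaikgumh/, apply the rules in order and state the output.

maibepaikegum

Rule 1 (intervocalic voicing): no segment meets the environment; /maibpaikgumh/ is unchanged.
Rule 2 (stop-cluster e-epenthesis): /b/ and /p/ form a stop–stop cluster, so [e] is inserted between them. /k/ and /g/ form a stop–stop cluster, so [e] is inserted between them. /maibpaikgumh/ → maibepaikegumh.
Rule 3 (final cluster simplification): /h/ is the second consonant of a word-final cluster /mh/, so it deletes. /maibepaikegumh/ → maibepaikegum.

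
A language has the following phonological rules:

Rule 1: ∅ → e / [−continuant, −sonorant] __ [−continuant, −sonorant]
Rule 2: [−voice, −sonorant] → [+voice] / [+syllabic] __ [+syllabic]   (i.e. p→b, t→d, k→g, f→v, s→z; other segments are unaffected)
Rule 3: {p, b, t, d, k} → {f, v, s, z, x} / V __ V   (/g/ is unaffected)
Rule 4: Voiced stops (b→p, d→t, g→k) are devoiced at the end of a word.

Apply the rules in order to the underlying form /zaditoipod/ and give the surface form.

zazizoivot

Rule 1 (stop-cluster e-epenthesis): no segment meets the environment; /zaditoipod/ is unchanged.
Rule 2 (intervocalic voicing): /t/ is a voiceless obstruent between vowels /i/ and /o/, so it voices to [d]. /p/ is a voiceless obstruent between vowels /i/ and /o/, so it voices to [b]. /zaditoipod/ → zadidoibod.
Rule 3 (intervocalic spirantization): /d/ is a stop between vowels /a/ and /i/, so it spirantizes to the fricative [z]. /d/ is a stop between vowels /i/ and /o/, so it spirantizes to the fricative [z]. /b/ is a stop between vowels /i/ and /o/, so it spirantizes to the fricative [v]. /zadidoibod/ → zazizoivod.
Rule 4 (final devoicing): /d/ is a voiced stop in word-final position, so it devoices to [t]. /zazizoivod/ → zazizoivot.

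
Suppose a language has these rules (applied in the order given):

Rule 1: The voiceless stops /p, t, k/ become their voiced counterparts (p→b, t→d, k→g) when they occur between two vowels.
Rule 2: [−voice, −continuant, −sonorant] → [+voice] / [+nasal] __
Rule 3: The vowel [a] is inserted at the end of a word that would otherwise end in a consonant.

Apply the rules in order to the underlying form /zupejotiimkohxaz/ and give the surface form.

zubejodiimgohxaza

Rule 1 (intervocalic voicing): /p/ is a voiceless stop between vowels /u/ and /e/, so it voices to [b]. /t/ is a voiceless stop between vowels /o/ and /i/, so it voices to [d]. /zupejotiimkohxaz/ → zubejodiimkohxaz.
Rule 2 (post-nasal voicing): /k/ is a voiceless stop immediately after the nasal /m/, so it voices to [g]. /zubejodiimkohxaz/ → zubejodiimgohxaz.
Rule 3 (final a-epenthesis): the form ends in the consonant /z/, so [a] is inserted word-finally. /zubejodiimgohxaz/ → zubejodiimgohxaza.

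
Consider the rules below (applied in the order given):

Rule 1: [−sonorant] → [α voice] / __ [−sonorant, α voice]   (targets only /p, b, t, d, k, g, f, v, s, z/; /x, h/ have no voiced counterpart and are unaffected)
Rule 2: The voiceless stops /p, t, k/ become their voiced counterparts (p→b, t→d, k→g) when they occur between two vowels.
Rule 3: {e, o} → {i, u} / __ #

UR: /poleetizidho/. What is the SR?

Rule 1 (regressive voicing assimilation): /d/ precedes the voiceless obstruent /h/, so it devoices to [t] by assimilation. /poleetizidho/ → poleetizitho.
Rule 2 (intervocalic voicing): /t/ is a voiceless stop between vowels /e/ and /i/, so it voices to [d]. /poleetizitho/ → poleedizitho.
Rule 3 (final vowel raising): /o/ is a mid vowel in word-final position, so it raises to [u]. /poleedizitho/ → poleedizithu.

poleedizithu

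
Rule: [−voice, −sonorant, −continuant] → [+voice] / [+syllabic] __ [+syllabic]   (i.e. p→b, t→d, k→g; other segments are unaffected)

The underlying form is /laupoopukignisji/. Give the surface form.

/p/ is a voiceless stop between vowels /u/ and /o/, so it voices to [b].
/p/ is a voiceless stop between vowels /o/ and /u/, so it voices to [b].
/k/ is a voiceless stop between vowels /u/ and /i/, so it voices to [g].
Surface form: [lauboobugignisji].

lauboobugignisji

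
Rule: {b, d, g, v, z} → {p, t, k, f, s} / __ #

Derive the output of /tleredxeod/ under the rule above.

tleredxeot

/d/ is a voiced obstruent in word-final position, so it devoices to [t].
The other instance of /d/ does not occur in the required environment and remains unchanged.
Surface form: [tleredxeot].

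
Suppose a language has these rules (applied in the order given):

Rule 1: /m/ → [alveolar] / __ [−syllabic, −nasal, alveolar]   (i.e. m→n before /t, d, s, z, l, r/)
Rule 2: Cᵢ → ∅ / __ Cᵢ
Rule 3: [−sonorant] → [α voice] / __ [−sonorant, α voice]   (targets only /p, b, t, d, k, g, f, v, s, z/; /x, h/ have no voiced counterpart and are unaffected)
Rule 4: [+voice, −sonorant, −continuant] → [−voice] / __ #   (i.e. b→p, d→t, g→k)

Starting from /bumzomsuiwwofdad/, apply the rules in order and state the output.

Rule 1 (nasal place assimilation): /m/ precedes the alveolar consonant /z/, so it assimilates in place to [n]. /m/ precedes the alveolar consonant /s/, so it assimilates in place to [n]. /bumzomsuiwwofdad/ → bunzonsuiwwofdad.
Rule 2 (degemination): /ww/ is a geminate; the first /w/ deletes. /bunzonsuiwwofdad/ → bunzonsuiwofdad.
Rule 3 (regressive voicing assimilation): /f/ precedes the voiced obstruent /d/, so it voices to [v] by assimilation. /bunzonsuiwofdad/ → bunzonsuiwovdad.
Rule 4 (final devoicing): /d/ is a voiced stop in word-final position, so it devoices to [t]. /bunzonsuiwovdad/ → bunzonsuiwovdat.

bunzonsuiwovdat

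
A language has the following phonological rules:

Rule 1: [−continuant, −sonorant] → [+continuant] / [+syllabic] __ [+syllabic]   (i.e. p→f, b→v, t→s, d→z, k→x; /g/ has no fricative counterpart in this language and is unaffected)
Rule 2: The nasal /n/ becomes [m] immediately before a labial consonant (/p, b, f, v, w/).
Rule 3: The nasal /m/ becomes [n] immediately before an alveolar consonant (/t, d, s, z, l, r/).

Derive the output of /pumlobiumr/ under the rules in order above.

punloviunr

Rule 1 (intervocalic spirantization): /b/ is a stop between vowels /o/ and /i/, so it spirantizes to the fricative [v]. /pumlobiumr/ → pumloviumr.
Rule 2 (nasal place assimilation): no segment meets the environment; /pumloviumr/ is unchanged.
Rule 3 (nasal place assimilation): /m/ precedes the alveolar consonant /l/, so it assimilates in place to [n]. /m/ precedes the alveolar consonant /r/, so it assimilates in place to [n]. /pumloviumr/ → punloviunr.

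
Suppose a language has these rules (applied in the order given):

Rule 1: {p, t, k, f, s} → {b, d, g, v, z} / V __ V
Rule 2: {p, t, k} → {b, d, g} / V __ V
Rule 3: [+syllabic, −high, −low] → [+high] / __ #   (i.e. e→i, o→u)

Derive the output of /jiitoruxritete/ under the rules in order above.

jiidoruxridedi

Rule 1 (intervocalic voicing): /t/ is a voiceless obstruent between vowels /i/ and /o/, so it voices to [d]. /t/ is a voiceless obstruent between vowels /i/ and /e/, so it voices to [d]. /t/ is a voiceless obstruent between vowels /e/ and /e/, so it voices to [d]. /jiitoruxritete/ → jiidoruxridede.
Rule 2 (intervocalic voicing): no segment meets the environment; /jiidoruxridede/ is unchanged.
Rule 3 (final vowel raising): /e/ is a mid vowel in word-final position, so it raises to [i]. /jiidoruxridede/ → jiidoruxridedi.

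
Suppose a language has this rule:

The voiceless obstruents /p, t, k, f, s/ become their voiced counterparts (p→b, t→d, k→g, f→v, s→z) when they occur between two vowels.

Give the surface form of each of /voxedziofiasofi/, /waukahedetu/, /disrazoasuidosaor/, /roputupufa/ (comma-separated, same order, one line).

voxedzioviazovi, waugahededu, disrazoazuidozaor, robudubuva

/voxedziofiasofi/: /f/ is a voiceless obstruent between vowels /o/ and /i/, so it voices to [v]. /s/ is a voiceless obstruent between vowels /a/ and /o/, so it voices to [z]. /f/ is a voiceless obstruent between vowels /o/ and /i/, so it voices to [v]. → [voxedzioviazovi].
/waukahedetu/: /k/ is a voiceless obstruent between vowels /u/ and /a/, so it voices to [g]. /t/ is a voiceless obstruent between vowels /e/ and /u/, so it voices to [d]. → [waugahededu].
/disrazoasuidosaor/: /s/ is a voiceless obstruent between vowels /a/ and /u/, so it voices to [z]. /s/ is a voiceless obstruent between vowels /o/ and /a/, so it voices to [z]. → [disrazoazuidozaor].
/roputupufa/: /p/ is a voiceless obstruent between vowels /o/ and /u/, so it voices to [b]. /t/ is a voiceless obstruent between vowels /u/ and /u/, so it voices to [d]. /p/ is a voiceless obstruent between vowels /u/ and /u/, so it voices to [b]. /f/ is a voiceless obstruent between vowels /u/ and /a/, so it voices to [v]. → [robudubuva].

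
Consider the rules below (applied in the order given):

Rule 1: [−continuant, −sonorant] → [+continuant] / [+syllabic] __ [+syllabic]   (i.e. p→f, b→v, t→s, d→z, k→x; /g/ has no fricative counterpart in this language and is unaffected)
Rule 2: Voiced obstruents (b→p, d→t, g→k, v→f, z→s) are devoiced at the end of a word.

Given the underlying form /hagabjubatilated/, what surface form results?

Rule 1 (intervocalic spirantization): /b/ is a stop between vowels /u/ and /a/, so it spirantizes to the fricative [v]. /t/ is a stop between vowels /a/ and /i/, so it spirantizes to the fricative [s]. /t/ is a stop between vowels /a/ and /e/, so it spirantizes to the fricative [s]. /hagabjubatilated/ → hagabjuvasilased.
Rule 2 (final devoicing): /d/ is a voiced obstruent in word-final position, so it devoices to [t]. /hagabjuvasilased/ → hagabjuvasilaset.

hagabjuvasilaset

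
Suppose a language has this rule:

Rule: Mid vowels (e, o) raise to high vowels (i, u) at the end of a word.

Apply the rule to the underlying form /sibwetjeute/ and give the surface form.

sibwetjeuti

Scanning /sibwetjeute/: /e/ at position 5 is not in the conditioning environment; /e/ at position 8 is not in the conditioning environment; /e/ is a mid vowel in word-final position, so it raises to [i].
Result: [sibwetjeuti].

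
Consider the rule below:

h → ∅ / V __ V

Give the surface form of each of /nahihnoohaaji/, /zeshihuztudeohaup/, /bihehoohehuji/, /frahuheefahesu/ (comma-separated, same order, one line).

/nahihnoohaaji/: /h/ occurs between vowels /a/ and /i/, so it deletes. /h/ occurs between vowels /o/ and /a/, so it deletes. → [naihnooaaji].
/zeshihuztudeohaup/: /h/ occurs between vowels /i/ and /u/, so it deletes. /h/ occurs between vowels /o/ and /a/, so it deletes. → [zeshiuztudeoaup].
/bihehoohehuji/: /h/ occurs between vowels /i/ and /e/, so it deletes. /h/ occurs between vowels /e/ and /o/, so it deletes. /h/ occurs between vowels /o/ and /e/, so it deletes. /h/ occurs between vowels /e/ and /u/, so it deletes. → [bieooeuji].
/frahuheefahesu/: /h/ occurs between vowels /a/ and /u/, so it deletes. /h/ occurs between vowels /u/ and /e/, so it deletes. /h/ occurs between vowels /a/ and /e/, so it deletes. → [fraueefaesu].

naihnooaaji, zeshiuztudeoaup, bieooeuji, fraueefaesu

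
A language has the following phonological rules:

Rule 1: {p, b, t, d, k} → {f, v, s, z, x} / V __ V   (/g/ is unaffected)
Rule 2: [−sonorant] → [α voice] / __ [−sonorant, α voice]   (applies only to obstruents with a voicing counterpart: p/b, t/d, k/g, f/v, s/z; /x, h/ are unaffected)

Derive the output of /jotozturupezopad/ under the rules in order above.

jososturufezofad

Rule 1 (intervocalic spirantization): /t/ is a stop between vowels /o/ and /o/, so it spirantizes to the fricative [s]. /p/ is a stop between vowels /u/ and /e/, so it spirantizes to the fricative [f]. /p/ is a stop between vowels /o/ and /a/, so it spirantizes to the fricative [f]. /jotozturupezopad/ → josozturufezofad.
Rule 2 (regressive voicing assimilation): /z/ precedes the voiceless obstruent /t/, so it devoices to [s] by assimilation. /josozturufezofad/ → jososturufezofad.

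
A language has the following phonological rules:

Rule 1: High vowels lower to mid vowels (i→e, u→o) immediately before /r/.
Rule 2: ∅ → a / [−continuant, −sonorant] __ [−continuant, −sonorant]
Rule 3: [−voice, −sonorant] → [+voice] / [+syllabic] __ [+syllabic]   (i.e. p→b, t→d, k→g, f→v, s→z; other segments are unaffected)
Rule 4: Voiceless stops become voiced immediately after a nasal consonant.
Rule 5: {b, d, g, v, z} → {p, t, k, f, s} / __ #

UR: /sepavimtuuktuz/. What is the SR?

Rule 1 (pre-rhotic lowering): no segment meets the environment; /sepavimtuuktuz/ is unchanged.
Rule 2 (stop-cluster a-epenthesis): /k/ and /t/ form a stop–stop cluster, so [a] is inserted between them. /sepavimtuuktuz/ → sepavimtuukatuz.
Rule 3 (intervocalic voicing): /p/ is a voiceless obstruent between vowels /e/ and /a/, so it voices to [b]. /k/ is a voiceless obstruent between vowels /u/ and /a/, so it voices to [g]. /t/ is a voiceless obstruent between vowels /a/ and /u/, so it voices to [d]. /sepavimtuukatuz/ → sebavimtuugaduz.
Rule 4 (post-nasal voicing): /t/ is a voiceless stop immediately after the nasal /m/, so it voices to [d]. /sebavimtuugaduz/ → sebavimduugaduz.
Rule 5 (final devoicing): /z/ is a voiced obstruent in word-final position, so it devoices to [s]. /sebavimduugaduz/ → sebavimduugadus.

sebavimduugadus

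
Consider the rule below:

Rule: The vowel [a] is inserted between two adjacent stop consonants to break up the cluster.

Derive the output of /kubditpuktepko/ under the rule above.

/b/ and /d/ form a stop–stop cluster, so [a] is inserted between them.
/t/ and /p/ form a stop–stop cluster, so [a] is inserted between them.
/k/ and /t/ form a stop–stop cluster, so [a] is inserted between them.
/p/ and /k/ form a stop–stop cluster, so [a] is inserted between them.
Surface form: [kubaditapukatepako].

kubaditapukatepako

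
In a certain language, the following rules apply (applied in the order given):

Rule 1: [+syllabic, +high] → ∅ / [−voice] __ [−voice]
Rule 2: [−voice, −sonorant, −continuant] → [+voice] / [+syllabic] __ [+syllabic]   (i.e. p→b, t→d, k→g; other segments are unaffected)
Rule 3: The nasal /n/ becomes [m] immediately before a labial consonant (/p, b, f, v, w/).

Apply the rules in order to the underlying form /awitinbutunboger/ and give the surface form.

Rule 1 (high vowel syncope): no segment meets the environment; /awitinbutunboger/ is unchanged.
Rule 2 (intervocalic voicing): /t/ is a voiceless stop between vowels /i/ and /i/, so it voices to [d]. /t/ is a voiceless stop between vowels /u/ and /u/, so it voices to [d]. /awitinbutunboger/ → awidinbudunboger.
Rule 3 (nasal place assimilation): /n/ precedes the labial consonant /b/, so it assimilates in place to [m]. /n/ precedes the labial consonant /b/, so it assimilates in place to [m]. /awidinbudunboger/ → awidimbudumboger.

awidimbudumboger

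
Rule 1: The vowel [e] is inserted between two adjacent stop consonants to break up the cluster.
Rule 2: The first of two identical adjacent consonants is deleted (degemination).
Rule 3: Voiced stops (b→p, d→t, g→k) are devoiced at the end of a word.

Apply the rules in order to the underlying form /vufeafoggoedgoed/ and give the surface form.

Rule 1 (stop-cluster e-epenthesis): /g/ and /g/ form a stop–stop cluster, so [e] is inserted between them. /d/ and /g/ form a stop–stop cluster, so [e] is inserted between them. /vufeafoggoedgoed/ → vufeafogegoedegoed.
Rule 2 (degemination): no segment meets the environment; /vufeafogegoedegoed/ is unchanged.
Rule 3 (final devoicing): /d/ is a voiced stop in word-final position, so it devoices to [t]. /vufeafogegoedegoed/ → vufeafogegoedegoet.

vufeafogegoedegoet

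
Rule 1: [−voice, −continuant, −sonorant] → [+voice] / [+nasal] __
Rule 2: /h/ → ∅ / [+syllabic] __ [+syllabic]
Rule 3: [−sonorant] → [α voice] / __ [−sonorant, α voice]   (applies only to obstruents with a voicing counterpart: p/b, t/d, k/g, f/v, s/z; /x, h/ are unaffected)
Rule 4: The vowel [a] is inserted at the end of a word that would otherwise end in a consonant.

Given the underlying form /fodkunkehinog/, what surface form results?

Rule 1 (post-nasal voicing): /k/ is a voiceless stop immediately after the nasal /n/, so it voices to [g]. /fodkunkehinog/ → fodkungehinog.
Rule 2 (intervocalic h-deletion): /h/ occurs between vowels /e/ and /i/, so it deletes. /fodkungehinog/ → fodkungeinog.
Rule 3 (regressive voicing assimilation): /d/ precedes the voiceless obstruent /k/, so it devoices to [t] by assimilation. /fodkungeinog/ → fotkungeinog.
Rule 4 (final a-epenthesis): the form ends in the consonant /g/, so [a] is inserted word-finally. /fotkungeinog/ → fotkungeinoga.

fotkungeinoga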